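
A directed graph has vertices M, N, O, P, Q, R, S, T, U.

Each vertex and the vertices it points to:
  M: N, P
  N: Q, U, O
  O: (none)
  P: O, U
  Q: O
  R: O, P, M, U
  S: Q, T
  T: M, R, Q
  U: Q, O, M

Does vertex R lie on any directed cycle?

No

R lies on a cycle iff there is a path from R back to itself.
Exploring from R, it never reaches itself; equivalently, its strongly connected component is a singleton.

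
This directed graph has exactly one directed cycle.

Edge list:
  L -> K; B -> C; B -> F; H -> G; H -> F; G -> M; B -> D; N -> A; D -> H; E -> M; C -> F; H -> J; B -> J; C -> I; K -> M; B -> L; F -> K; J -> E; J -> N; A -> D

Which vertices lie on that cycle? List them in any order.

DFS with gray/black marking from D:
D gray
  H gray
    G gray
      M gray
      M black
    G black
    J gray
      N gray
        A gray
          A→D: D is gray → back edge
Back edge closes the cycle D → H → J → N → A → D; its vertices are {A, D, H, J, N}.

A, D, H, J, N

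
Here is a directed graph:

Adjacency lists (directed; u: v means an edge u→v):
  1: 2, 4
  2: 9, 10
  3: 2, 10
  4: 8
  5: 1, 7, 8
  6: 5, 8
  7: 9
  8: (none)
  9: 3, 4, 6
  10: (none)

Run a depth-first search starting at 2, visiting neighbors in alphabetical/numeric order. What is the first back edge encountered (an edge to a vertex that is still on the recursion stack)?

DFS from 2 (visiting neighbors in alphabetical/numeric order); mark gray on enter, black on exit:
2 gray
  9 gray
    3 gray
      3→2: 2 is gray → back edge
First back edge: 3 → 2.

3→2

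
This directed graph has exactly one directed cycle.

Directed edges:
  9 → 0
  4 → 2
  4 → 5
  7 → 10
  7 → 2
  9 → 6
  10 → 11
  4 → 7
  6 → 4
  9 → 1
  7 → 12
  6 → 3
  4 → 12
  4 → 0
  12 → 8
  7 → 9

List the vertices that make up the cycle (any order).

4, 6, 7, 9

DFS with gray/black marking from 4:
4 gray
  7 gray
    9 gray
      6 gray
        6→4: 4 is gray → back edge
Back edge closes the cycle 4 → 7 → 9 → 6 → 4; its vertices are {4, 6, 7, 9}.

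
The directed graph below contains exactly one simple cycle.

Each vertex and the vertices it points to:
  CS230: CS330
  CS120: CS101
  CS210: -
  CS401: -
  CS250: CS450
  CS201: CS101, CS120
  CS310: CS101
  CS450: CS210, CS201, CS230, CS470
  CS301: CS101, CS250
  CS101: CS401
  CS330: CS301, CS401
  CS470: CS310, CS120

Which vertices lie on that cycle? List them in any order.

CS230, CS250, CS301, CS330, CS450

DFS with gray/black marking from CS450:
CS450 gray
  CS210 gray
  CS210 black
  CS201 gray
    CS101 gray
      CS401 gray
      CS401 black
    CS101 black
    CS120 gray
      CS120→CS101: CS101 black — skip
    CS120 black
  CS201 black
  CS230 gray
    CS330 gray
      CS301 gray
        CS301→CS101: CS101 black — skip
        CS250 gray
          CS250→CS450: CS450 is gray → back edge
Back edge closes the cycle CS450 → CS230 → CS330 → CS301 → CS250 → CS450; its vertices are {CS230, CS250, CS301, CS330, CS450}.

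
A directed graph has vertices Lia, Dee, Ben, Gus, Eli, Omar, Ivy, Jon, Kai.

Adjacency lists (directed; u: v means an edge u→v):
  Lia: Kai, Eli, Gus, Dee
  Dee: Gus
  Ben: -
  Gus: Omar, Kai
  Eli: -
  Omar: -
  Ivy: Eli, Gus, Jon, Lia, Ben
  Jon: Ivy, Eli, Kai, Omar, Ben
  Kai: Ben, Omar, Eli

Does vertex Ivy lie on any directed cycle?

Ivy is on a cycle iff Ivy can reach itself via ≥1 edge.
Ivy → Jon → Ivy — yes.

Yes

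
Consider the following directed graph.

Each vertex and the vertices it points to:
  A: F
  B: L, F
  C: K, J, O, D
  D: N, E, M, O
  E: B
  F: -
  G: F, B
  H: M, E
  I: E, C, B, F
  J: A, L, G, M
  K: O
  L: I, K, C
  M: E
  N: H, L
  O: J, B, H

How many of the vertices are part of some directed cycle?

13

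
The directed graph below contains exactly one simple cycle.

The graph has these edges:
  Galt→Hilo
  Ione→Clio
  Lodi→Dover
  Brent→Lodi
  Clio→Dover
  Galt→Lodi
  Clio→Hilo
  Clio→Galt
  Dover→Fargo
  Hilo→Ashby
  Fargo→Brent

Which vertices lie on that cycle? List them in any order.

Lodi, Brent, Dover, Fargo

DFS with gray/black marking from Dover:
Dover gray
  Fargo gray
    Brent gray
      Lodi gray
        Lodi→Dover: Dover is gray → back edge
Back edge closes the cycle Dover → Fargo → Brent → Lodi → Dover; its vertices are {Lodi, Brent, Dover, Fargo}.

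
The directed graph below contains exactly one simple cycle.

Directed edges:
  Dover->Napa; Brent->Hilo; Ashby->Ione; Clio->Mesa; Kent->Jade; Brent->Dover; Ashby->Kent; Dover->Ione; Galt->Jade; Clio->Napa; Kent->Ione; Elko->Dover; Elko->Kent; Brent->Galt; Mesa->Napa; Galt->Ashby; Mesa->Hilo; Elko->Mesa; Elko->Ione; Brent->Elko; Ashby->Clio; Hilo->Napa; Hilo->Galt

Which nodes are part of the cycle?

DFS with gray/black marking from Galt:
Galt gray
  Ashby gray
    Ione gray
    Ione black
    Clio gray
      Napa gray
      Napa black
      Mesa gray
        Hilo gray
          Hilo→Napa: Napa black — skip
          Hilo→Galt: Galt is gray → back edge
Back edge closes the cycle Galt → Ashby → Clio → Mesa → Hilo → Galt; its vertices are {Clio, Galt, Hilo, Mesa, Ashby}.

Clio, Galt, Hilo, Mesa, Ashby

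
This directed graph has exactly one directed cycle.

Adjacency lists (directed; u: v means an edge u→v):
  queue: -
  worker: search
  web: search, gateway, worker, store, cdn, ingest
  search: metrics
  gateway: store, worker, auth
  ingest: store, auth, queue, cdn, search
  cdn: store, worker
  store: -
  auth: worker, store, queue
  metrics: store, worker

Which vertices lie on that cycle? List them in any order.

search, worker, metrics

DFS with gray/black marking from search:
search gray
  metrics gray
    store gray
    store black
    worker gray
      worker→search: search is gray → back edge
Back edge closes the cycle search → metrics → worker → search; its vertices are {search, worker, metrics}.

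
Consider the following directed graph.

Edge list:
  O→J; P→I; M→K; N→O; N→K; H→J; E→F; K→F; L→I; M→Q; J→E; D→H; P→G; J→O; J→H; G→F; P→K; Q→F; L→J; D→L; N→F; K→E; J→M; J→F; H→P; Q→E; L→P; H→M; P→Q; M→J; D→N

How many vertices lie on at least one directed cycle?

4

A vertex is on a directed cycle iff it belongs to a strongly connected component of size ≥ 2 (or has a self-loop).
The vertices on cycles are {H, J, M, O} — 4 in total.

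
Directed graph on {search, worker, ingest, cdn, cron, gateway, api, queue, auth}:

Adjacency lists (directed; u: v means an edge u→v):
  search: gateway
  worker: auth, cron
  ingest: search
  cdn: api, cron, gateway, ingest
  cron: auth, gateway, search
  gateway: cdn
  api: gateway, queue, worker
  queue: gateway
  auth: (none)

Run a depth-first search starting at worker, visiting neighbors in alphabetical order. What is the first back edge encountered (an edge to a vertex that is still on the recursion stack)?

api->gateway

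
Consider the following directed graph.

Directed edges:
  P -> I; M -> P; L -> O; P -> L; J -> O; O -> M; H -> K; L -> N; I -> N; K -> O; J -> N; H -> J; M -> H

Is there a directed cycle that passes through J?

J is on a cycle iff J can reach itself via ≥1 edge.
J → O → M → H → J — yes.

Yes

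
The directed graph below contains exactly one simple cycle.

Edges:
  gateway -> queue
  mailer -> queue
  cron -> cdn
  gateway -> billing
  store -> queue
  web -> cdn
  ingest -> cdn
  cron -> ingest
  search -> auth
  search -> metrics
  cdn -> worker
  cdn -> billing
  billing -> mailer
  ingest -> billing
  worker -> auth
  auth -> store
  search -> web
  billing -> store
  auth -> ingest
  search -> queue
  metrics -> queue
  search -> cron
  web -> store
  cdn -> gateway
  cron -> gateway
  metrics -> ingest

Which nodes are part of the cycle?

DFS with gray/black marking from cdn:
cdn gray
  gateway gray
    queue gray
    queue black
    billing gray
      mailer gray
        mailer→queue: queue black — skip
      mailer black
      store gray
        store→queue: queue black — skip
      store black
    billing black
  gateway black
  cdn→billing: billing black — skip
  worker gray
    auth gray
      ingest gray
        ingest→billing: billing black — skip
        ingest→cdn: cdn is gray → back edge
Back edge closes the cycle cdn → worker → auth → ingest → cdn; its vertices are {cdn, auth, ingest, worker}.

cdn, auth, ingest, worker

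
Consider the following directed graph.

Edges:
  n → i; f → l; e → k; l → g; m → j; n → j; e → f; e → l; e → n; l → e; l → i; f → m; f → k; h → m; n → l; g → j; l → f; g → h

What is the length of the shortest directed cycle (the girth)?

For each vertex v, BFS finds the shortest path from v back to v.
The shortest such closed walk is e → l → e, length 2.

2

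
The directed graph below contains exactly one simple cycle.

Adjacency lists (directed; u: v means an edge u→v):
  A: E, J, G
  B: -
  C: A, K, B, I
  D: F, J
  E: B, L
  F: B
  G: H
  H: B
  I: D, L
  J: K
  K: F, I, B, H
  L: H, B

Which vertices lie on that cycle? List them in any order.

DFS with gray/black marking from I:
I gray
  D gray
    F gray
      B gray
      B black
    F black
    J gray
      K gray
        K→F: F black — skip
        K→I: I is gray → back edge
Back edge closes the cycle I → D → J → K → I; its vertices are {D, I, J, K}.

D, I, J, K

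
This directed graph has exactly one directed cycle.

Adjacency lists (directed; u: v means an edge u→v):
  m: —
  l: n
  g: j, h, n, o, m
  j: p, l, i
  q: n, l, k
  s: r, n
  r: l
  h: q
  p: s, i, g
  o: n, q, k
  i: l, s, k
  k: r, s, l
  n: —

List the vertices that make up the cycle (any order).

g, j, p

DFS with gray/black marking from g:
g gray
  j gray
    p gray
      s gray
        r gray
          l gray
            n gray
            n black
          l black
        r black
        s→n: n black — skip
      s black
      i gray
        i→l: l black — skip
        i→s: s black — skip
        k gray
          k→r: r black — skip
          k→s: s black — skip
          k→l: l black — skip
        k black
      i black
      p→g: g is gray → back edge
Back edge closes the cycle g → j → p → g; its vertices are {g, j, p}.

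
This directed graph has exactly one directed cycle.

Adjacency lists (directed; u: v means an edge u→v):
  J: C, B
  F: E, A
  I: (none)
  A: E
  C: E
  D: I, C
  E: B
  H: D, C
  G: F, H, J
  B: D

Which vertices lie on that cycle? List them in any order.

DFS with gray/black marking from B:
B gray
  D gray
    I gray
    I black
    C gray
      E gray
        E→B: B is gray → back edge
Back edge closes the cycle B → D → C → E → B; its vertices are {B, C, D, E}.

B, C, D, E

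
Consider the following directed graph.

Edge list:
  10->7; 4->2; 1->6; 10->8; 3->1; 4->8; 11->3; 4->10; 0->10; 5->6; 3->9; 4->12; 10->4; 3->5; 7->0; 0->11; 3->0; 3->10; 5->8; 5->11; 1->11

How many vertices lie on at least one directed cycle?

8

A vertex is on a directed cycle iff it belongs to a strongly connected component of size ≥ 2 (or has a self-loop).
The vertices on cycles are {0, 1, 3, 4, 5, 7, 10, 11} — 8 in total.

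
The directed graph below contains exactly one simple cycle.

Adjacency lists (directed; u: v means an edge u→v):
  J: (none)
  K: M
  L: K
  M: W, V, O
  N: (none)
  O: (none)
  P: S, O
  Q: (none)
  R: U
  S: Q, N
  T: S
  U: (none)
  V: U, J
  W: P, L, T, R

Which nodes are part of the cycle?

K, L, M, W

DFS with gray/black marking from M:
M gray
  W gray
    P gray
      S gray
        Q gray
        Q black
        N gray
        N black
      S black
      O gray
      O black
    P black
    L gray
      K gray
        K→M: M is gray → back edge
Back edge closes the cycle M → W → L → K → M; its vertices are {K, L, M, W}.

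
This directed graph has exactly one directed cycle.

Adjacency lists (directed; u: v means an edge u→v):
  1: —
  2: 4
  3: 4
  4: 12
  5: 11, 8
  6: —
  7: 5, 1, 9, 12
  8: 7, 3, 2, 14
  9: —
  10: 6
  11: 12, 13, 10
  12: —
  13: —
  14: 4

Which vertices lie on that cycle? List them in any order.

DFS with gray/black marking from 7:
7 gray
  5 gray
    11 gray
      12 gray
      12 black
      13 gray
      13 black
      10 gray
        6 gray
        6 black
      10 black
    11 black
    8 gray
      8→7: 7 is gray → back edge
Back edge closes the cycle 7 → 5 → 8 → 7; its vertices are {5, 7, 8}.

5, 7, 8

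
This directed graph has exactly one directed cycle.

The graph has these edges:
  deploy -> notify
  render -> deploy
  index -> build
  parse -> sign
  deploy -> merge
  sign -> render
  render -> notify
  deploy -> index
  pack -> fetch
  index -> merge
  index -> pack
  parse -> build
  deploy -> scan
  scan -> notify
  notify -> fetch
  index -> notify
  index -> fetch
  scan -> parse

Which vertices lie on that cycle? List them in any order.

scan, sign, parse, deploy, render

DFS with gray/black marking from render:
render gray
  deploy gray
    scan gray
      notify gray
        fetch gray
        fetch black
      notify black
      parse gray
        build gray
        build black
        sign gray
          sign→render: render is gray → back edge
Back edge closes the cycle render → deploy → scan → parse → sign → render; its vertices are {scan, sign, parse, deploy, render}.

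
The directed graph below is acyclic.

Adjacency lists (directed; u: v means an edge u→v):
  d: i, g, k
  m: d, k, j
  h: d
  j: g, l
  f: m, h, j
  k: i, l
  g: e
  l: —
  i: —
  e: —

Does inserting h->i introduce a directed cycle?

No

Adding h→i creates a cycle iff i can already reach h.
Explore from i: no path reaches h. The graph stays acyclic.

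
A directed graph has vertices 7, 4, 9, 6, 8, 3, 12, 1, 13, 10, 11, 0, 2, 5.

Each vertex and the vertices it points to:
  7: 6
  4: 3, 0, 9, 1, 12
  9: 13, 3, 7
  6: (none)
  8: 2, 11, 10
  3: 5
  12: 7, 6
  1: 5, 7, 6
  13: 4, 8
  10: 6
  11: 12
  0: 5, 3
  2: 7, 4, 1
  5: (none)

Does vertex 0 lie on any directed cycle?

0 lies on a cycle iff there is a path from 0 back to itself.
Exploring from 0, it never reaches itself; equivalently, its strongly connected component is a singleton.

No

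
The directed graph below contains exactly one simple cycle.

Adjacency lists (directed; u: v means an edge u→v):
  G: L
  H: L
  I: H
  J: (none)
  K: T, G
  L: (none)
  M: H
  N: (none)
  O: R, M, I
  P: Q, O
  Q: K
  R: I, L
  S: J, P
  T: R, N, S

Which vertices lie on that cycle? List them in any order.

K, P, Q, S, T

DFS with gray/black marking from T:
T gray
  R gray
    I gray
      H gray
        L gray
        L black
      H black
    I black
    R→L: L black — skip
  R black
  N gray
  N black
  S gray
    J gray
    J black
    P gray
      Q gray
        K gray
          K→T: T is gray → back edge
Back edge closes the cycle T → S → P → Q → K → T; its vertices are {K, P, Q, S, T}.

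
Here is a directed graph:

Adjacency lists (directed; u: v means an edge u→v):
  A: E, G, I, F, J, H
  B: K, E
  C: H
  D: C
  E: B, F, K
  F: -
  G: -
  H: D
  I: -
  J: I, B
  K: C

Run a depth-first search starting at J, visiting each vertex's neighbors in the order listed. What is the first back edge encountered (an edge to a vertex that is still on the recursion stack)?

DFS from J (visiting each vertex's neighbors in the order listed); mark gray on enter, black on exit:
J gray
  I gray
  I black
  B gray
    K gray
      C gray
        H gray
          D gray
            D→C: C is gray → back edge
First back edge: D → C.

D→C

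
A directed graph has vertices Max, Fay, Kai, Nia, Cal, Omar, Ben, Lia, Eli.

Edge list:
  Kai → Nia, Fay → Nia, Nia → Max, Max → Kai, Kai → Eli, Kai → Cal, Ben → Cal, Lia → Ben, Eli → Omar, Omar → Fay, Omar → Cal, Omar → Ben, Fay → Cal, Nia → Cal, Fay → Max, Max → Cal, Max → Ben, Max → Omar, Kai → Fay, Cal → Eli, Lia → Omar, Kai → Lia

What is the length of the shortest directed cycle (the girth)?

For each vertex v, BFS finds the shortest path from v back to v.
The shortest such closed walk is Kai → Nia → Max → Kai, length 3.

3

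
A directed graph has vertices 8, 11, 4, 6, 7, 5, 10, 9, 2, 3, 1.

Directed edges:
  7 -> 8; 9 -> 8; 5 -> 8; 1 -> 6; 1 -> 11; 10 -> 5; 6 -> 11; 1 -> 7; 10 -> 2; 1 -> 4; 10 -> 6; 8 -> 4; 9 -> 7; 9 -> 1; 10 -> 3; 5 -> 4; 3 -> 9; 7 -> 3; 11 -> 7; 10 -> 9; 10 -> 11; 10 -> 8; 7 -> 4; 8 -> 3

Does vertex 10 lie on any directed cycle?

No

10 lies on a cycle iff there is a path from 10 back to itself.
Exploring from 10, it never reaches itself; equivalently, its strongly connected component is a singleton.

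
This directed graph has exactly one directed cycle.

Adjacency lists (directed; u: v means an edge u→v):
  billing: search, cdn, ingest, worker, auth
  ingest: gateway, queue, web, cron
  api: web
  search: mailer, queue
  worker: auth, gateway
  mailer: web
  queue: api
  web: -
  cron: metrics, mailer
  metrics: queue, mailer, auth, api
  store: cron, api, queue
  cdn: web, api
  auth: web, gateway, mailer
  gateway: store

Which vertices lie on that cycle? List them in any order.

auth, cron, store, gateway, metrics

DFS with gray/black marking from cron:
cron gray
  metrics gray
    queue gray
      api gray
        web gray
        web black
      api black
    queue black
    mailer gray
      mailer→web: web black — skip
    mailer black
    auth gray
      auth→web: web black — skip
      gateway gray
        store gray
          store→cron: cron is gray → back edge
Back edge closes the cycle cron → metrics → auth → gateway → store → cron; its vertices are {auth, cron, store, gateway, metrics}.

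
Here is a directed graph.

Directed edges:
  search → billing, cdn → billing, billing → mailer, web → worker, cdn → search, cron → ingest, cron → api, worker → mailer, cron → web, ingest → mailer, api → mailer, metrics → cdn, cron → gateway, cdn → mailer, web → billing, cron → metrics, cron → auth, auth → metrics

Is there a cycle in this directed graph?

No

DFS with white/gray/black marking, starting from api:
api gray
  mailer gray
  mailer black
api black
web gray
  billing gray
    billing→mailer: mailer black — skip
  billing black
  worker gray
    worker→mailer: mailer black — skip
  worker black
web black
auth gray
  metrics gray
    cdn gray
      cdn→billing: billing black — skip
      search gray
        search→billing: billing black — skip
      search black
      cdn→mailer: mailer black — skip
    cdn black
  metrics black
auth black
cron gray
  cron→auth: auth black — skip
  cron→metrics: metrics black — skip
  cron→web: web black — skip
  ingest gray
    ingest→mailer: mailer black — skip
  ingest black
  cron→api: api black — skip
  gateway gray
  gateway black
cron black
Every edge goes to a white or black vertex — no back edge, so the graph is acyclic.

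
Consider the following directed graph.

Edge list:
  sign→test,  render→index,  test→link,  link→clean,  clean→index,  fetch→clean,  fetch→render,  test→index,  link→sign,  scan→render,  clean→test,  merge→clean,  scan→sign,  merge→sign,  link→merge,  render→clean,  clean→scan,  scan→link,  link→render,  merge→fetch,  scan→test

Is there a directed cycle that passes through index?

No

index lies on a cycle iff there is a path from index back to itself.
Exploring from index, it never reaches itself; equivalently, its strongly connected component is a singleton.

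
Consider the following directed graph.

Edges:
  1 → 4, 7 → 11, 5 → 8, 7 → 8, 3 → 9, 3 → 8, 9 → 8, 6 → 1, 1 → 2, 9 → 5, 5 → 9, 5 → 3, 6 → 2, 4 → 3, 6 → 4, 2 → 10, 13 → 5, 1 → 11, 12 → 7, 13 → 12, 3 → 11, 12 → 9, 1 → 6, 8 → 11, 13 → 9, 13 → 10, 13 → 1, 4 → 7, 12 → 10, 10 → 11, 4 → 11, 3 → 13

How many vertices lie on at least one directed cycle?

A vertex is on a directed cycle iff it belongs to a strongly connected component of size ≥ 2 (or has a self-loop).
The vertices on cycles are {1, 3, 4, 5, 6, 9, 12, 13} — 8 in total.

8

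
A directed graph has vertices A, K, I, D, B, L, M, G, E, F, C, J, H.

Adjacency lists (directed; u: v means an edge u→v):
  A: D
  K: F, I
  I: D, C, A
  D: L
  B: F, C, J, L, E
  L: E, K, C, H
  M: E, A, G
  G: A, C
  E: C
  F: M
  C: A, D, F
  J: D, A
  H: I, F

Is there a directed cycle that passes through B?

B lies on a cycle iff there is a path from B back to itself.
Exploring from B, it never reaches itself; equivalently, its strongly connected component is a singleton.

No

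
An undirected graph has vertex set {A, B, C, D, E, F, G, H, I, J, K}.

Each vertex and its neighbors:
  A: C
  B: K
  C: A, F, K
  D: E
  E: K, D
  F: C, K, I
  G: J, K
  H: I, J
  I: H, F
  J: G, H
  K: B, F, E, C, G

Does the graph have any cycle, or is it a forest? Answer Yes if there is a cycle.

Yes

DFS, tracking each vertex's parent; an edge to a visited non-parent vertex closes a cycle.
Start from K:
visit K (parent –)
  visit B (parent K)
    B–K: parent, skip
  visit F (parent K)
    visit C (parent F)
      visit A (parent C)
        A–C: parent, skip
      C–F: parent, skip
      C–K: K visited and ≠ parent → cycle
Cycle: K – F – C – K.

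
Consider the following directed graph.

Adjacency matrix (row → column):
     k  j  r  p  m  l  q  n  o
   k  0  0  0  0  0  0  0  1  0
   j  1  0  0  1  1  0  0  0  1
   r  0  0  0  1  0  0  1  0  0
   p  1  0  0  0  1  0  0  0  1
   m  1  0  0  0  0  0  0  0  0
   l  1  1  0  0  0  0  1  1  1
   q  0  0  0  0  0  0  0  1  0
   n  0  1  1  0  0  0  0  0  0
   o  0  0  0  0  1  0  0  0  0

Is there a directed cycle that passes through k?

k is on a cycle iff k can reach itself via ≥1 edge.
k → n → j → k — yes.

Yes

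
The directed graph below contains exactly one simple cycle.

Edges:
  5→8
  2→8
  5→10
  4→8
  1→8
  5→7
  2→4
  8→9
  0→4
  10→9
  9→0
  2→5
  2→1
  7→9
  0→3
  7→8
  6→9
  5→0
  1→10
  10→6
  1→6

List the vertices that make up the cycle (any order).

DFS with gray/black marking from 0:
0 gray
  3 gray
  3 black
  4 gray
    8 gray
      9 gray
        9→0: 0 is gray → back edge
Back edge closes the cycle 0 → 4 → 8 → 9 → 0; its vertices are {0, 4, 8, 9}.

0, 4, 8, 9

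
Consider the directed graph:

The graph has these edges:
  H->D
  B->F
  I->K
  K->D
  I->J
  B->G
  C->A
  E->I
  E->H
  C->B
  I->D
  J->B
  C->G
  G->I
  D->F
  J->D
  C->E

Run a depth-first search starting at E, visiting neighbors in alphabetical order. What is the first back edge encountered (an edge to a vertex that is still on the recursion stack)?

G→I

DFS from E (visiting neighbors in alphabetical order); mark gray on enter, black on exit:
E gray
  H gray
    D gray
      F gray
      F black
    D black
  H black
  I gray
    I→D: D black — skip
    J gray
      B gray
        B→F: F black — skip
        G gray
          G→I: I is gray → back edge
First back edge: G → I.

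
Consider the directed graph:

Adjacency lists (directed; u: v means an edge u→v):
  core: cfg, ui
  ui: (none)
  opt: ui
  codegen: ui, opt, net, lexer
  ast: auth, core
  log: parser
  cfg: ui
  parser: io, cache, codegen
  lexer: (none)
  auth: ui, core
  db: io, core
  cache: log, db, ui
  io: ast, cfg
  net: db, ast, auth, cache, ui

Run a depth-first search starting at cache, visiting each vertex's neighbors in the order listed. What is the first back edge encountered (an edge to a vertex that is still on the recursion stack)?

DFS from cache (visiting each vertex's neighbors in the order listed); mark gray on enter, black on exit:
cache gray
  log gray
    parser gray
      io gray
        ast gray
          auth gray
            ui gray
            ui black
            core gray
              cfg gray
                cfg→ui: ui black — skip
              cfg black
              core→ui: ui black — skip
            core black
          auth black
          ast→core: core black — skip
        ast black
        io→cfg: cfg black — skip
      io black
      parser→cache: cache is gray → back edge
First back edge: parser → cache.

parser->cache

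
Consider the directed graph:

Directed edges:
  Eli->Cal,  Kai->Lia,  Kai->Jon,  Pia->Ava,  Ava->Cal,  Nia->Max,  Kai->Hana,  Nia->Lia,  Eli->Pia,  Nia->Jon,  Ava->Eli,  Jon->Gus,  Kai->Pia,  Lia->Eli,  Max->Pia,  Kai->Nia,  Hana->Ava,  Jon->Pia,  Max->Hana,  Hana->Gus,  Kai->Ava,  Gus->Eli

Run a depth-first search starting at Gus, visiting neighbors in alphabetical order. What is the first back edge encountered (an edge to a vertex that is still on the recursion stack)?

Ava->Eli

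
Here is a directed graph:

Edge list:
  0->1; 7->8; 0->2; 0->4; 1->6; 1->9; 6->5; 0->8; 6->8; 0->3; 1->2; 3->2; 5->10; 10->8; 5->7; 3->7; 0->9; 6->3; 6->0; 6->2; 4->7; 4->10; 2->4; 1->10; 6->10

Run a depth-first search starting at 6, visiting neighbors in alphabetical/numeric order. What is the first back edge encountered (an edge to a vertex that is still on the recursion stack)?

1->6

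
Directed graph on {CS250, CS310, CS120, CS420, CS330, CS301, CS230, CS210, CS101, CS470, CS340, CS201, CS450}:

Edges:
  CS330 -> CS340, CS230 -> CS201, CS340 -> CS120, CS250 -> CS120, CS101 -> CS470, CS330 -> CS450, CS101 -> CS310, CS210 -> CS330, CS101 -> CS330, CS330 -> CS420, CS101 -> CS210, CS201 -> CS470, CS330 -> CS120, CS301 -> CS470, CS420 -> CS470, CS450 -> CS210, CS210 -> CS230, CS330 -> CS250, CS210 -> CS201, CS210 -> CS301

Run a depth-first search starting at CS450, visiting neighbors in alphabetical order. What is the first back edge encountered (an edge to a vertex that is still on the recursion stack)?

CS330->CS450

DFS from CS450 (visiting neighbors in alphabetical order); mark gray on enter, black on exit:
CS450 gray
  CS210 gray
    CS201 gray
      CS470 gray
      CS470 black
    CS201 black
    CS230 gray
      CS230→CS201: CS201 black — skip
    CS230 black
    CS301 gray
      CS301→CS470: CS470 black — skip
    CS301 black
    CS330 gray
      CS120 gray
      CS120 black
      CS250 gray
        CS250→CS120: CS120 black — skip
      CS250 black
      CS340 gray
        CS340→CS120: CS120 black — skip
      CS340 black
      CS420 gray
        CS420→CS470: CS470 black — skip
      CS420 black
      CS330→CS450: CS450 is gray → back edge
First back edge: CS330 → CS450.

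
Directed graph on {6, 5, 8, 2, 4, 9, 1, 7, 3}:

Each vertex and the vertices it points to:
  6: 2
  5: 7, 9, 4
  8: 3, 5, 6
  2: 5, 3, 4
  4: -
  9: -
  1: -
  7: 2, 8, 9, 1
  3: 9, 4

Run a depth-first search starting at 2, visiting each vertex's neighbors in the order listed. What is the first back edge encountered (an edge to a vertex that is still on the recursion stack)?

7→2

DFS from 2 (visiting each vertex's neighbors in the order listed); mark gray on enter, black on exit:
2 gray
  5 gray
    7 gray
      7→2: 2 is gray → back edge
First back edge: 7 → 2.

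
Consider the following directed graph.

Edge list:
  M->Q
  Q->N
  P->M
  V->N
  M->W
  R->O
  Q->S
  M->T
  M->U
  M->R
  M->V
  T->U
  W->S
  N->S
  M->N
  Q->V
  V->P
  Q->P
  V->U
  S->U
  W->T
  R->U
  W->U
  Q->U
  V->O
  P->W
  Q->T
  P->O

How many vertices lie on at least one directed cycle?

A vertex is on a directed cycle iff it belongs to a strongly connected component of size ≥ 2 (or has a self-loop).
The vertices on cycles are {M, P, Q, V} — 4 in total.

4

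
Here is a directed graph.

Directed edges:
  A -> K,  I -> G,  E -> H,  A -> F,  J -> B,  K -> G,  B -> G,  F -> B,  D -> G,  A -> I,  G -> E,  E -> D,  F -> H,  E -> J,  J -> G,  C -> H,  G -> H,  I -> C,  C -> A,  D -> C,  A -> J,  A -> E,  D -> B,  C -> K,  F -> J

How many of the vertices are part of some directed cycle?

10

A vertex is on a directed cycle iff it belongs to a strongly connected component of size ≥ 2 (or has a self-loop).
The vertices on cycles are {A, B, C, D, E, F, G, I, J, K} — 10 in total.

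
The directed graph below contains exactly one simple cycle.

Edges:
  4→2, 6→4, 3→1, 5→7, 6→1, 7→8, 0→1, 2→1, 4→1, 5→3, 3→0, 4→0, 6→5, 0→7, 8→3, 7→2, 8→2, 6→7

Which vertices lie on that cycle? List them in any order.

DFS with gray/black marking from 7:
7 gray
  8 gray
    3 gray
      0 gray
        0→7: 7 is gray → back edge
Back edge closes the cycle 7 → 8 → 3 → 0 → 7; its vertices are {0, 3, 7, 8}.

0, 3, 7, 8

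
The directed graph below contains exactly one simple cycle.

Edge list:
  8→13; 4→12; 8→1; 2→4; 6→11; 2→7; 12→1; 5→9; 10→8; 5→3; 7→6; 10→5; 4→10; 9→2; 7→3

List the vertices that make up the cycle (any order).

DFS with gray/black marking from 2:
2 gray
  7 gray
    3 gray
    3 black
    6 gray
      11 gray
      11 black
    6 black
  7 black
  4 gray
    10 gray
      8 gray
        1 gray
        1 black
        13 gray
        13 black
      8 black
      5 gray
        5→3: 3 black — skip
        9 gray
          9→2: 2 is gray → back edge
Back edge closes the cycle 2 → 4 → 10 → 5 → 9 → 2; its vertices are {2, 4, 5, 9, 10}.

2, 4, 5, 9, 10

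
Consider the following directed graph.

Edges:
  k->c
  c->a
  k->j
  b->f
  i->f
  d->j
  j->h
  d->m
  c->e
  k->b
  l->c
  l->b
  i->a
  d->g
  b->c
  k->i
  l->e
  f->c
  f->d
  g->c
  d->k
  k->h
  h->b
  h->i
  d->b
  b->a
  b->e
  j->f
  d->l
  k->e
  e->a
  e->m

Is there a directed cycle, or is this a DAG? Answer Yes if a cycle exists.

Yes

DFS with white/gray/black marking, starting from k:
k gray
  i gray
    a gray
    a black
    f gray
      d gray
        d→k: k is gray → back edge
Back edge found, so a cycle exists: k → i → f → d → k.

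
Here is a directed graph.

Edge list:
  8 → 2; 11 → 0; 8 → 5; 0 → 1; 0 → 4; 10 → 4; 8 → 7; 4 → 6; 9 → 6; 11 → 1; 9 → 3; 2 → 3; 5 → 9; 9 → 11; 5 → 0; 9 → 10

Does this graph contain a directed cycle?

No

DFS with white/gray/black marking, starting from 7:
7 gray
7 black
0 gray
  1 gray
  1 black
  4 gray
    6 gray
    6 black
  4 black
0 black
2 gray
  3 gray
  3 black
2 black
5 gray
  9 gray
    10 gray
      10→4: 4 black — skip
    10 black
    11 gray
      11→1: 1 black — skip
      11→0: 0 black — skip
    11 black
    9→6: 6 black — skip
    9→3: 3 black — skip
  9 black
  5→0: 0 black — skip
5 black
8 gray
  8→7: 7 black — skip
  8→2: 2 black — skip
  8→5: 5 black — skip
8 black
Every edge goes to a white or black vertex — no back edge, so the graph is acyclic.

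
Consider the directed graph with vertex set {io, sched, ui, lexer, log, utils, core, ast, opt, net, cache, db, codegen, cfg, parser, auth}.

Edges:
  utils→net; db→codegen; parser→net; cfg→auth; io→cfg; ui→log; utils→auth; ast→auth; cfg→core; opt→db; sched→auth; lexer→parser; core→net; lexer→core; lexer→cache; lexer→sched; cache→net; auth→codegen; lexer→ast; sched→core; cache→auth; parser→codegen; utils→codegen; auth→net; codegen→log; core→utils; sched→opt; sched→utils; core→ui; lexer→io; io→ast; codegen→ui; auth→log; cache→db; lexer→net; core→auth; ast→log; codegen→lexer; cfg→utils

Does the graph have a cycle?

DFS with white/gray/black marking, starting from net:
net gray
net black
io gray
  ast gray
    auth gray
      codegen gray
        log gray
        log black
        lexer gray
          parser gray
            parser→net: net black — skip
            parser→codegen: codegen is gray → back edge
Back edge found, so a cycle exists: codegen → lexer → parser → codegen.

Yes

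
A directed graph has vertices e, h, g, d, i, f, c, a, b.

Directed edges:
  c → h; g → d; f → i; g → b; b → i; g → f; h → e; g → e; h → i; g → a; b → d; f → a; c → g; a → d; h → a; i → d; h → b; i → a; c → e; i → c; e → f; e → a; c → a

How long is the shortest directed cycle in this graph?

3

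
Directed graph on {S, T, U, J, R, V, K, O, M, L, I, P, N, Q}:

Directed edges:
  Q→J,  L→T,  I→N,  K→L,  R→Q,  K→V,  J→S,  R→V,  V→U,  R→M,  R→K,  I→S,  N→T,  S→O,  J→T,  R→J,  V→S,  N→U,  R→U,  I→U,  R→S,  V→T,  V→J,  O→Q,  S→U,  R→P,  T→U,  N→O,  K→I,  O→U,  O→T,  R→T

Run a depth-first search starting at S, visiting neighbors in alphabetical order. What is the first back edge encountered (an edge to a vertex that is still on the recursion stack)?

DFS from S (visiting neighbors in alphabetical order); mark gray on enter, black on exit:
S gray
  O gray
    Q gray
      J gray
        J→S: S is gray → back edge
First back edge: J → S.

J→S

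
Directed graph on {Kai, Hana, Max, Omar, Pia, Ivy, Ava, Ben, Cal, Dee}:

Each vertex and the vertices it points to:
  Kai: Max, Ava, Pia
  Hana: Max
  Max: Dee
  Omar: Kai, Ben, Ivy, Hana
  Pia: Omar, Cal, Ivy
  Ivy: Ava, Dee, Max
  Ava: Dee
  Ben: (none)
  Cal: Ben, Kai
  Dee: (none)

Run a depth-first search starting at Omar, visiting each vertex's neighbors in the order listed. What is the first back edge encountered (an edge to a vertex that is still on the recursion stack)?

DFS from Omar (visiting each vertex's neighbors in the order listed); mark gray on enter, black on exit:
Omar gray
  Kai gray
    Max gray
      Dee gray
      Dee black
    Max black
    Ava gray
      Ava→Dee: Dee black — skip
    Ava black
    Pia gray
      Pia→Omar: Omar is gray → back edge
First back edge: Pia → Omar.

Pia->Omar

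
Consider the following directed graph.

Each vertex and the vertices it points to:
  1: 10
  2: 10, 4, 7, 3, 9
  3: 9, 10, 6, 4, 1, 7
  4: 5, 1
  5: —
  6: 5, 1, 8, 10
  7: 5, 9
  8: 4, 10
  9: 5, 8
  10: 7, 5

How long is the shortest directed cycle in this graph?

4

For each vertex v, BFS finds the shortest path from v back to v.
The shortest such closed walk is 7 → 9 → 8 → 10 → 7, length 4.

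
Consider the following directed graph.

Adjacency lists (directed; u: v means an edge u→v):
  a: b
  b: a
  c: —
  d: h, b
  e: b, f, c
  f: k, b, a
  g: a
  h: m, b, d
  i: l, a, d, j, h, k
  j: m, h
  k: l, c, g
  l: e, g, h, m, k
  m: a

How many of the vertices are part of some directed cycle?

8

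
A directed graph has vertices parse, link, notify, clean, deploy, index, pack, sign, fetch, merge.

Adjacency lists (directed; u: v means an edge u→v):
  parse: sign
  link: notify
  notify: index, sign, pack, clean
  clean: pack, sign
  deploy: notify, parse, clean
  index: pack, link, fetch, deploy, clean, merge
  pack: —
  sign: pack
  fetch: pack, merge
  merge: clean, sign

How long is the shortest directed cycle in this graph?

For each vertex v, BFS finds the shortest path from v back to v.
The shortest such closed walk is index → link → notify → index, length 3.

3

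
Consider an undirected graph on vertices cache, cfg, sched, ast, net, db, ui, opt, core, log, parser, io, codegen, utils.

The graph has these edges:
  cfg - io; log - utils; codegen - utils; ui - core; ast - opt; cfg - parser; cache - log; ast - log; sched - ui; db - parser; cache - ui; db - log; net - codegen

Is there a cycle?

DFS, tracking each vertex's parent; an edge to a visited non-parent vertex closes a cycle.
Start from io:
visit io (parent –)
  visit cfg (parent io)
    visit parser (parent cfg)
      visit db (parent parser)
        visit log (parent db)
          visit cache (parent log)
            cache–log: parent, skip
            visit ui (parent cache)
              visit core (parent ui)
                core–ui: parent, skip
              ui–cache: parent, skip
              visit sched (parent ui)
                sched–ui: parent, skip
          log–db: parent, skip
          visit ast (parent log)
            visit opt (parent ast)
              opt–ast: parent, skip
            ast–log: parent, skip
          visit utils (parent log)
            visit codegen (parent utils)
              visit net (parent codegen)
                net–codegen: parent, skip
              codegen–utils: parent, skip
            utils–log: parent, skip
        db–parser: parent, skip
      parser–cfg: parent, skip
    cfg–io: parent, skip
No non-parent visited neighbor found — the graph is a forest.

No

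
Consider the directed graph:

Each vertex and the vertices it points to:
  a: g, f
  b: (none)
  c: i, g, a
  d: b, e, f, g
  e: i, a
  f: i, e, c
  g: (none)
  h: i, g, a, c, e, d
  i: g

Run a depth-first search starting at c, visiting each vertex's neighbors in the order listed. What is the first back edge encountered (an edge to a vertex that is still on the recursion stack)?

DFS from c (visiting each vertex's neighbors in the order listed); mark gray on enter, black on exit:
c gray
  i gray
    g gray
    g black
  i black
  c→g: g black — skip
  a gray
    a→g: g black — skip
    f gray
      f→i: i black — skip
      e gray
        e→i: i black — skip
        e→a: a is gray → back edge
First back edge: e → a.

e->a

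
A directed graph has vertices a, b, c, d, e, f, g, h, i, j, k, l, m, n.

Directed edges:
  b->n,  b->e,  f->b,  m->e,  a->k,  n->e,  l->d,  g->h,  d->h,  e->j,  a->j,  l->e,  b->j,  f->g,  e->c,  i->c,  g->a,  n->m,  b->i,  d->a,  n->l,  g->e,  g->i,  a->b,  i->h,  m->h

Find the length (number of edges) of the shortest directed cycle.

5

For each vertex v, BFS finds the shortest path from v back to v.
The shortest such closed walk is b → n → l → d → a → b, length 5.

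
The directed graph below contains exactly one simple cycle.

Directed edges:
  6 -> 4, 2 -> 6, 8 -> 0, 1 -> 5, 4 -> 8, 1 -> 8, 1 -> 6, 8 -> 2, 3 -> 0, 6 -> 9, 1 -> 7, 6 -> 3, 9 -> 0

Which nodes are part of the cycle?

2, 4, 6, 8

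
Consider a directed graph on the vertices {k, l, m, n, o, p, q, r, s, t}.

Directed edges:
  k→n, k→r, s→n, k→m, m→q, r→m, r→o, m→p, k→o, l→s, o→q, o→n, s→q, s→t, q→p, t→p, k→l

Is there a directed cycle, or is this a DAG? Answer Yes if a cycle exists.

DFS with white/gray/black marking, starting from n:
n gray
n black
k gray
  o gray
    o→n: n black — skip
    q gray
      p gray
      p black
    q black
  o black
  r gray
    m gray
      m→q: q black — skip
      m→p: p black — skip
    m black
    r→o: o black — skip
  r black
  k→m: m black — skip
  l gray
    s gray
      s→n: n black — skip
      t gray
        t→p: p black — skip
      t black
      s→q: q black — skip
    s black
  l black
  k→n: n black — skip
k black
Every edge goes to a white or black vertex — no back edge, so the graph is acyclic.

No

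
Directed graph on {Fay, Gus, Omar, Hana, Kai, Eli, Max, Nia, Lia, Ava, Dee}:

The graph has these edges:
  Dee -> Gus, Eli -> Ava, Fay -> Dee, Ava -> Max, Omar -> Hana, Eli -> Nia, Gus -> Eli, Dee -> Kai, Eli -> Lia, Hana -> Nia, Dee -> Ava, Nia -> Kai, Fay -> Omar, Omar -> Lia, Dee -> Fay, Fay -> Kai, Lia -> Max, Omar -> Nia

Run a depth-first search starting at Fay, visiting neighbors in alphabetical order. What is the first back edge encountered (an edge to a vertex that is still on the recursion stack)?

Dee→Fay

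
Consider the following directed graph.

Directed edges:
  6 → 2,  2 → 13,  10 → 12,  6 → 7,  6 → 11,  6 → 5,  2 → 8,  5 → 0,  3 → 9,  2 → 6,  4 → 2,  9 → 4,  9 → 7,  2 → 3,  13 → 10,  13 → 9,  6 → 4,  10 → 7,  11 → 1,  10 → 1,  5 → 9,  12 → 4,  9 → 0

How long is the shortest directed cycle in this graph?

2

For each vertex v, BFS finds the shortest path from v back to v.
The shortest such closed walk is 6 → 2 → 6, length 2.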